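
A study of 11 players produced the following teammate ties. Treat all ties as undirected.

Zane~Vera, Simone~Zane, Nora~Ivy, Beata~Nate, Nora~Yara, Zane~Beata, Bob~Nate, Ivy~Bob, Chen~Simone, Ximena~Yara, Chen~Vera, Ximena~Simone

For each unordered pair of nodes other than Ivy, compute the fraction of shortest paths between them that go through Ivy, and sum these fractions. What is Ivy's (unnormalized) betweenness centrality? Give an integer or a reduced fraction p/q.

6

Pairs whose geodesics pass through Ivy — Yara–Bob: 1; Yara–Nate: 1; Nora–Bob: 1; Nora–Nate: 1; Nora–Beata: 1; Bob–Ximena: 1.
All other pairs contribute 0.
Summing the contributions gives betweenness(Ivy) = 6.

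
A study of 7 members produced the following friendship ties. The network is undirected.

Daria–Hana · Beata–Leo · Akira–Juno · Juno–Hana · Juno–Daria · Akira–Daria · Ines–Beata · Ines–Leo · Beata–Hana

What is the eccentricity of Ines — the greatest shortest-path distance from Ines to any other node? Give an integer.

4

Distances from Ines: Akira:4, Beata:1, Daria:3, Hana:2, Juno:3, Leo:1.
The largest is 4 (to Akira), so the eccentricity of Ines is 4.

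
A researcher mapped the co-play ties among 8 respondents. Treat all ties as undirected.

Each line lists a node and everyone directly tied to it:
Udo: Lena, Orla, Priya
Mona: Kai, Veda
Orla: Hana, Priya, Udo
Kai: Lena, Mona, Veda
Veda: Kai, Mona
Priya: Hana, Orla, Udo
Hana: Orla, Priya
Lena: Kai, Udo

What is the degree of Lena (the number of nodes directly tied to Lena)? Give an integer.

Lena is directly tied to Kai and Udo. That is 2 neighbors, so the degree of Lena is 2.

2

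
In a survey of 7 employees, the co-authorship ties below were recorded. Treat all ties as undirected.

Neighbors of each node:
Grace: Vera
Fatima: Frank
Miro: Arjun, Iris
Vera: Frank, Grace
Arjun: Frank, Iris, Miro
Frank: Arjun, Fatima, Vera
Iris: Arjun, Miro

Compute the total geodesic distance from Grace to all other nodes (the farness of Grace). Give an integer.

Distances from Grace: Arjun:3, Fatima:3, Frank:2, Iris:4, Miro:4, Vera:1.
Sum = 3 + 3 + 2 + 4 + 4 + 1 = 17.

17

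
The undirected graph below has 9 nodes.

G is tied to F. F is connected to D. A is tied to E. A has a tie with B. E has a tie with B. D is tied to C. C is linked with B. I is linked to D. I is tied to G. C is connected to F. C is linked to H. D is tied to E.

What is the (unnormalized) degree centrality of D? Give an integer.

4

D is directly tied to C, E, F, and I. That is 4 neighbors, so the degree of D is 4.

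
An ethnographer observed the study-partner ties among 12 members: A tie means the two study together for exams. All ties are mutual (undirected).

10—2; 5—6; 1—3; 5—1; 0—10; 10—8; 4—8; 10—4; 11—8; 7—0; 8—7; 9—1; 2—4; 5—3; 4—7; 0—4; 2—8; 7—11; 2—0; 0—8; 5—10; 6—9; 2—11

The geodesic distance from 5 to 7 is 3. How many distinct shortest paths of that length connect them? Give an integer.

The shortest distance is 3. The length-3 paths are: 5–10–4–7; 5–10–0–7; 5–10–8–7.
That gives 3 distinct shortest paths.

3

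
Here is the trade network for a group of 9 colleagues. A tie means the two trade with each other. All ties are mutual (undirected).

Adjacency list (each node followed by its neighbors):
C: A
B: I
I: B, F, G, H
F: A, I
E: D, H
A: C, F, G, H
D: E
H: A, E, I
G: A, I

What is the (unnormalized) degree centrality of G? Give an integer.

G is directly tied to A and I. That is 2 neighbors, so the degree of G is 2.

2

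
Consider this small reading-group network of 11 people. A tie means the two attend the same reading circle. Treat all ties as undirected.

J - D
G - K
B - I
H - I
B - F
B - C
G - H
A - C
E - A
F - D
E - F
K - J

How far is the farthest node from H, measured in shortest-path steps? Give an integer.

Distances from H: A:4, B:2, C:3, D:4, E:4, F:3, G:1, I:1, J:3, K:2.
The largest is 4 (to A, E, and D), so the eccentricity of H is 4.

4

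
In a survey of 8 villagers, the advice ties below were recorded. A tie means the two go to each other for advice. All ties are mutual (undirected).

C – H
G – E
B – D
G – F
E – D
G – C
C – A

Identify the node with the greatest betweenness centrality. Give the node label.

Unnormalized betweenness of each node: A:0, B:0, C:11, D:6, E:10, F:0, G:15, H:0.
G has the largest value, 15, making it the main broker — the node through which the most shortest paths run.

G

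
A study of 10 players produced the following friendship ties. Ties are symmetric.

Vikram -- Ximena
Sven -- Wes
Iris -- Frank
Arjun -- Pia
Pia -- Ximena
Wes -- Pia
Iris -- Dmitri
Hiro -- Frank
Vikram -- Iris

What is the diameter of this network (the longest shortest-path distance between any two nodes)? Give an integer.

7

Eccentricity of each node (its greatest distance to any other): Arjun:6, Dmitri:6, Frank:6, Hiro:7, Iris:5, Pia:5, Sven:7, Vikram:4, Wes:6, Ximena:4.
The maximum eccentricity is 7, realized for instance by the pair Hiro–Sven via Hiro – Frank – Iris – Vikram – Ximena – Pia – Wes – Sven. So the diameter is 7.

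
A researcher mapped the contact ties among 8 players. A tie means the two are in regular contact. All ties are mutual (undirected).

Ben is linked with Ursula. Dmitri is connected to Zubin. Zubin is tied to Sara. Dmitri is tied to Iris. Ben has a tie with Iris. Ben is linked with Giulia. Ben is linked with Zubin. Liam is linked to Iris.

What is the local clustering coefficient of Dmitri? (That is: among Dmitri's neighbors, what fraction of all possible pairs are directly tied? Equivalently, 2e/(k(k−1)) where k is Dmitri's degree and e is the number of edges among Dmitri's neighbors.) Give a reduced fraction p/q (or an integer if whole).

0

Dmitri's neighbors: Iris and Zubin (k = 2).
Possible neighbor pairs: C(2,2) = 1. Edges among them: none → e = 0.
Clustering(Dmitri) = 0/1.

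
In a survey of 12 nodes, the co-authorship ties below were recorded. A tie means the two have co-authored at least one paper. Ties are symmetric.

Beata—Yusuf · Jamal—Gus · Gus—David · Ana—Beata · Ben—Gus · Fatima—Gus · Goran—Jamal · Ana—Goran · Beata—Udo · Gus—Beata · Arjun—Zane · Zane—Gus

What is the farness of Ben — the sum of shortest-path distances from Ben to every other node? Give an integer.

26

Distances from Ben: Ana:3, Arjun:3, Beata:2, David:2, Fatima:2, Goran:3, Gus:1, Jamal:2, Udo:3, Yusuf:3, Zane:2.
Sum = 3 + 3 + 2 + 2 + 2 + 3 + 1 + 2 + 3 + 3 + 2 = 26.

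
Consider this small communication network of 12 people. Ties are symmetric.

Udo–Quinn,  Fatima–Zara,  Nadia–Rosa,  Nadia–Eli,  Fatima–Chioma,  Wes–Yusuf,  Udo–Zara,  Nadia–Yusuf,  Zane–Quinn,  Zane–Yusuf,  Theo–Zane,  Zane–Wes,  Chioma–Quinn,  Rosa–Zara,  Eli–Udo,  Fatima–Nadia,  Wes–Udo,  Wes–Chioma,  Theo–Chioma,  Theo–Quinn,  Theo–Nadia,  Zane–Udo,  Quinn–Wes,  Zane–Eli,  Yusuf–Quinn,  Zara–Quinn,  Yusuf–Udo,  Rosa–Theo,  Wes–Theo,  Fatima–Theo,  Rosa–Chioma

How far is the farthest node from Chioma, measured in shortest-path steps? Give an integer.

3

Distances from Chioma: Eli:3, Fatima:1, Nadia:2, Quinn:1, Rosa:1, Theo:1, Udo:2, Wes:1, Yusuf:2, Zane:2, Zara:2.
The largest is 3 (to Eli), so the eccentricity of Chioma is 3.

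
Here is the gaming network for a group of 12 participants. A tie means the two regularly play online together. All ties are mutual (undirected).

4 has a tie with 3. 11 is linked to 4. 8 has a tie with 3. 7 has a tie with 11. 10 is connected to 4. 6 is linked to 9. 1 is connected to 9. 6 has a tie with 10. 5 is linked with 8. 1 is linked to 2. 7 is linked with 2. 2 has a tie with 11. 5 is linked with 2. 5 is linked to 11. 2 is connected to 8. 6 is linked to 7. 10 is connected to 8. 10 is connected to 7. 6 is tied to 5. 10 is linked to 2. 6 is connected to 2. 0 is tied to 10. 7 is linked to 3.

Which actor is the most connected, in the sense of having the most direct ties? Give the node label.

2

Degrees — 0:1, 1:2, 2:7, 3:3, 4:3, 5:4, 6:5, 7:5, 8:4, 9:2, 10:6, 11:4.
The maximum is 7, attained only by 2.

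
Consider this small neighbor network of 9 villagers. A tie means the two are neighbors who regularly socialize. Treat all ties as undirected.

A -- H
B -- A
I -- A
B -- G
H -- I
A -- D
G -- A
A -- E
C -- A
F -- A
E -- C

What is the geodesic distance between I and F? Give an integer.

2

One shortest route is I – A – F, which uses 2 edges, and I and F are not directly tied, so nothing shorter exists. So d(I,F) = 2.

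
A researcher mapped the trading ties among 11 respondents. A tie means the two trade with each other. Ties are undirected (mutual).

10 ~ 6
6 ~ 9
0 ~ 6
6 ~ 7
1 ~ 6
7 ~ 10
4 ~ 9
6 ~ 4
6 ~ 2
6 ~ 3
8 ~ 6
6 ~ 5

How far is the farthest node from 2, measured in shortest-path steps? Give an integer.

2

Distances from 2: 0:2, 1:2, 3:2, 4:2, 5:2, 6:1, 7:2, 8:2, 9:2, 10:2.
The largest is 2 (to 9, 5, 8, 1, 10, 0, 4, 7, and 3), so the eccentricity of 2 is 2.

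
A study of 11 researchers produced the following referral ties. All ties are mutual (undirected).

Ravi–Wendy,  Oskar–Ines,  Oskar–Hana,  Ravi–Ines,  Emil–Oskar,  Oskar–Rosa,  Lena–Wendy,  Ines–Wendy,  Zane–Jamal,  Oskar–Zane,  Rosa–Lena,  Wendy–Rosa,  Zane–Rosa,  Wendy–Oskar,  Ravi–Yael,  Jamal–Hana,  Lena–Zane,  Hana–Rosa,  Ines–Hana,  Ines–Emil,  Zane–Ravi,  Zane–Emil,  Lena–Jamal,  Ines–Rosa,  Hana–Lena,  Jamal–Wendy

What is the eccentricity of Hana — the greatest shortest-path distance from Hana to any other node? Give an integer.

Distances from Hana: Emil:2, Ines:1, Jamal:1, Lena:1, Oskar:1, Ravi:2, Rosa:1, Wendy:2, Yael:3, Zane:2.
The largest is 3 (to Yael), so the eccentricity of Hana is 3.

3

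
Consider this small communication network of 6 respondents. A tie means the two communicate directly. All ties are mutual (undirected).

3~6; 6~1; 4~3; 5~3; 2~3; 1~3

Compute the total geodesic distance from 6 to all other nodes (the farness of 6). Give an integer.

Distances from 6: 1:1, 2:2, 3:1, 4:2, 5:2.
Sum = 1 + 2 + 1 + 2 + 2 = 8.

8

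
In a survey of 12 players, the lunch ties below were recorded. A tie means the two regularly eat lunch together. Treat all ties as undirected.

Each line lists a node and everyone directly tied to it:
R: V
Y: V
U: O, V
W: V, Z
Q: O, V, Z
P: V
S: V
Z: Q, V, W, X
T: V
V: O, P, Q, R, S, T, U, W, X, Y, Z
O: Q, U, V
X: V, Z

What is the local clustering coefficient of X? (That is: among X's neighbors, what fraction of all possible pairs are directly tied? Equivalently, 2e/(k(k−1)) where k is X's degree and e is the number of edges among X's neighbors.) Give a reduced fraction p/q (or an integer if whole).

X's neighbors: V and Z (k = 2).
Possible neighbor pairs: C(2,2) = 1. Edges among them: V–Z → e = 1.
Clustering(X) = 1/1.

1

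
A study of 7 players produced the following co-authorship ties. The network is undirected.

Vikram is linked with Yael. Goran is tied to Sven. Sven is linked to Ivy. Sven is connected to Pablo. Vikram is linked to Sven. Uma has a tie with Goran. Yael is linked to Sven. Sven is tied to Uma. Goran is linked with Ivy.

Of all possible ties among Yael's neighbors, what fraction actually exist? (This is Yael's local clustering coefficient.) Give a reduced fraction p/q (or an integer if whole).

1

Yael's neighbors: Sven and Vikram (k = 2).
Possible neighbor pairs: C(2,2) = 1. Edges among them: Sven–Vikram → e = 1.
Clustering(Yael) = 1/1.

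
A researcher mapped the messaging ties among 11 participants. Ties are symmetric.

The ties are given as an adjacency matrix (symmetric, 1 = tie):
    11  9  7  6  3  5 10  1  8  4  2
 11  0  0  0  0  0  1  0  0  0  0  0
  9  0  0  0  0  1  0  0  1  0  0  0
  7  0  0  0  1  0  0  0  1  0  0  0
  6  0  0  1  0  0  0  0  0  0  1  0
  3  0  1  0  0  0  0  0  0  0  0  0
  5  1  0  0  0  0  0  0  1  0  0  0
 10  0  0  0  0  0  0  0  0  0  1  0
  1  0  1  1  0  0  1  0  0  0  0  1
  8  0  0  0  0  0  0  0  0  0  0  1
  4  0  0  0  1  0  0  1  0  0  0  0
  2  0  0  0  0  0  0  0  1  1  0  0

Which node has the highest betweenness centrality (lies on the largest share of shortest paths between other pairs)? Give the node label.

1

Unnormalized betweenness of each node: 1:36, 2:9, 3:0, 4:9, 5:9, 6:16, 7:21, 8:0, 9:9, 10:0, 11:0.
1 has the largest value, 36, making it the main broker — the node through which the most shortest paths run.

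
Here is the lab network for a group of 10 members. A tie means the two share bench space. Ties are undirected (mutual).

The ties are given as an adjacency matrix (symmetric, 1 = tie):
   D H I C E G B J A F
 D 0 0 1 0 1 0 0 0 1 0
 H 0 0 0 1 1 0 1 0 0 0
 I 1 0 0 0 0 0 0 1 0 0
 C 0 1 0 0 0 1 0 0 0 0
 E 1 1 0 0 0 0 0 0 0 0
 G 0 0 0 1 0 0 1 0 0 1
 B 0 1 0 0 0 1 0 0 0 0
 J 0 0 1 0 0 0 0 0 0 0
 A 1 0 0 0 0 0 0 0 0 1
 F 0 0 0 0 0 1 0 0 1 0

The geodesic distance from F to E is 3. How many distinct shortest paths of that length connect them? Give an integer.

1

The shortest distance is 3, and the only length-3 path is F–A–D–E. So there is exactly 1 shortest path.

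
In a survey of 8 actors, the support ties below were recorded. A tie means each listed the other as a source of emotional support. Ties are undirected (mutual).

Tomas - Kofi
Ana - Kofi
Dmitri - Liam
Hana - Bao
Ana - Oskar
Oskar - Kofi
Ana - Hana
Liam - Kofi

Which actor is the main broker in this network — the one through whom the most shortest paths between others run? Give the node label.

Kofi

Unnormalized betweenness of each node: Ana:10, Bao:0, Dmitri:0, Hana:6, Kofi:14, Liam:6, Oskar:0, Tomas:0.
Kofi has the largest value, 14, making it the main broker — the node through which the most shortest paths run.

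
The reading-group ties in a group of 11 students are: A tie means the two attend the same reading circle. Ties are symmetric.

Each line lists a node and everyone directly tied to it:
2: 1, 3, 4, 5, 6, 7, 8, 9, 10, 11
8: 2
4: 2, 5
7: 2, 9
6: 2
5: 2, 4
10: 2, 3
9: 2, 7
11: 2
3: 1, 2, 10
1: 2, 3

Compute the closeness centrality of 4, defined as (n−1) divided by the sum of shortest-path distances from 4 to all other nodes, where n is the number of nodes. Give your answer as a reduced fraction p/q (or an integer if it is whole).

Distances from 4: 1:2, 2:1, 3:2, 5:1, 6:2, 7:2, 8:2, 9:2, 10:2, 11:2. Sum = 18.
n = 11, so closeness = 10/18 = 5/9.

5/9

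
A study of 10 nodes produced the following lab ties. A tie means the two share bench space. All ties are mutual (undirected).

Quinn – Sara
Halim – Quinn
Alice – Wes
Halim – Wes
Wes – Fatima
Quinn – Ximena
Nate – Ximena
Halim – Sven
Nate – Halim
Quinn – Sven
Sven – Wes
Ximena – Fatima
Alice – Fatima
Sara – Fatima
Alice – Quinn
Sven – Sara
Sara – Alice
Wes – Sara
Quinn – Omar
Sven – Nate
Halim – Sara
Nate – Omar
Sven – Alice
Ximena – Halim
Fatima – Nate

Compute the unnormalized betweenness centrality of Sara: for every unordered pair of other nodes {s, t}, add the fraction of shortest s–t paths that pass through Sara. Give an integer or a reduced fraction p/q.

31/21

Pairs whose geodesics pass through Sara — Omar–Wes: 1/7; Sven–Fatima: 1/4; Alice–Halim: 1/4; Fatima–Halim: 1/4; Fatima–Quinn: 1/3; Wes–Quinn: 1/4.
All other pairs contribute 0.
Summing the contributions gives betweenness(Sara) = 31/21.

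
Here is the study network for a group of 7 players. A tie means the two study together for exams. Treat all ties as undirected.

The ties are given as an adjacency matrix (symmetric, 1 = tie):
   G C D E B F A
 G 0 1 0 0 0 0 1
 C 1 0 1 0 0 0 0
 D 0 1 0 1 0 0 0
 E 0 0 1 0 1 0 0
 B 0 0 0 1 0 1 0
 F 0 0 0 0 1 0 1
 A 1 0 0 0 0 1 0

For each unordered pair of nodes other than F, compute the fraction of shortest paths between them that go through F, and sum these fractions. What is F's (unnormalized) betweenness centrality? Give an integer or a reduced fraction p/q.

3

Pairs whose geodesics pass through F — G–B: 1; E–A: 1; B–A: 1.
All other pairs contribute 0.
Summing the contributions gives betweenness(F) = 3.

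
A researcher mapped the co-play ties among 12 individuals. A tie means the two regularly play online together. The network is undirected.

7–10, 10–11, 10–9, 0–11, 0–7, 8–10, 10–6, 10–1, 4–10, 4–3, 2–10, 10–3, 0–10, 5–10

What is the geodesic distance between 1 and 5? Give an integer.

2

One shortest route is 1 – 10 – 5, which uses 2 edges, and 1 and 5 are not directly tied, so nothing shorter exists. So d(1,5) = 2.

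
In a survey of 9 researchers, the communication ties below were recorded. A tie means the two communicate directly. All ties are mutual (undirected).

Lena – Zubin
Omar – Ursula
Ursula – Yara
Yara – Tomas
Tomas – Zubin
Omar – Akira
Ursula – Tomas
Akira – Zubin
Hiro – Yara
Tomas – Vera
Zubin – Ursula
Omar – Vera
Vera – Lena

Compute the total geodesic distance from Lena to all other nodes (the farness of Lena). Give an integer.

17

Distances from Lena: Akira:2, Hiro:4, Omar:2, Tomas:2, Ursula:2, Vera:1, Yara:3, Zubin:1.
Sum = 2 + 4 + 2 + 2 + 2 + 1 + 3 + 1 = 17.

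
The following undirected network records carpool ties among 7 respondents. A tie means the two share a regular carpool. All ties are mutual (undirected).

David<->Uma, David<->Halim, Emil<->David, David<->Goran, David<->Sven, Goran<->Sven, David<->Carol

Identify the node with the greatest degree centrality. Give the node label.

Degrees — Carol:1, David:6, Emil:1, Goran:2, Halim:1, Sven:2, Uma:1.
The maximum is 6, attained only by David.

David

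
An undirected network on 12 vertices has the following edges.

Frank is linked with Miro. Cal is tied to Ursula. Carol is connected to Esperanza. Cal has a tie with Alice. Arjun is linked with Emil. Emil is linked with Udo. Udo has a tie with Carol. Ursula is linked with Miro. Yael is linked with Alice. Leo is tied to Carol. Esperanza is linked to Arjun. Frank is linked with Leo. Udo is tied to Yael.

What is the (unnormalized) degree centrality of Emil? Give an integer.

Emil is directly tied to Arjun and Udo. That is 2 neighbors, so the degree of Emil is 2.

2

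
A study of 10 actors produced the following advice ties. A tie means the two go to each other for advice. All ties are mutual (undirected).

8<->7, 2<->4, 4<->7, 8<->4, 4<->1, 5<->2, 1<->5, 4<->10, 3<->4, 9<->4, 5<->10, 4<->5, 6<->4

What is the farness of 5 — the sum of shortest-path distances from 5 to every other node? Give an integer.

Distances from 5: 1:1, 2:1, 3:2, 4:1, 6:2, 7:2, 8:2, 9:2, 10:1.
Sum = 1 + 1 + 2 + 1 + 2 + 2 + 2 + 2 + 1 = 14.

14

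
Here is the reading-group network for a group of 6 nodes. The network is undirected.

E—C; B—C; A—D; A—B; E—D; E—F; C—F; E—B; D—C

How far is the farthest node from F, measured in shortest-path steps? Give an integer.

Distances from F: A:3, B:2, C:1, D:2, E:1.
The largest is 3 (to A), so the eccentricity of F is 3.

3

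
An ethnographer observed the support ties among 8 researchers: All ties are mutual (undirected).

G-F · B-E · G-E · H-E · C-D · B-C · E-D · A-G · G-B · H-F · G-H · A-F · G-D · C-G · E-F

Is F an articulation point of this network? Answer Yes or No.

Even without F, every remaining node can still reach every other (the residual graph is connected), so F is not a cut vertex.

No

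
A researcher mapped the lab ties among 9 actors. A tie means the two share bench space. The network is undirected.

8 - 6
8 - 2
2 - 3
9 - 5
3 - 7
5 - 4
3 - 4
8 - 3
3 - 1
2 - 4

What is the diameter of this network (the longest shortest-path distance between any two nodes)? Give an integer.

5

Eccentricity of each node (its greatest distance to any other): 1:4, 2:3, 3:3, 4:3, 5:4, 6:5, 7:4, 8:4, 9:5.
The maximum eccentricity is 5, realized for instance by the pair 6–9 via 6 – 8 – 3 – 4 – 5 – 9. So the diameter is 5.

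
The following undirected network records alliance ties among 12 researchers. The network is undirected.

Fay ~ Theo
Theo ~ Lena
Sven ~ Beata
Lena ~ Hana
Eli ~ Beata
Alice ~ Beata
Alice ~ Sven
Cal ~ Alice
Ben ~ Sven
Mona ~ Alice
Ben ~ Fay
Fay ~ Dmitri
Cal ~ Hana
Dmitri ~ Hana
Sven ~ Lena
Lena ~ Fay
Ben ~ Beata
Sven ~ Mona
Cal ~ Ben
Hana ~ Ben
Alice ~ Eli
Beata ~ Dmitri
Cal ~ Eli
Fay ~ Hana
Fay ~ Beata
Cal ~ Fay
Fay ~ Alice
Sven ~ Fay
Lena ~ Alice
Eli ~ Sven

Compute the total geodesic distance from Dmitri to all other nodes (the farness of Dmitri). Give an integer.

Distances from Dmitri: Alice:2, Beata:1, Ben:2, Cal:2, Eli:2, Fay:1, Hana:1, Lena:2, Mona:3, Sven:2, Theo:2.
Sum = 2 + 1 + 2 + 2 + 2 + 1 + 1 + 2 + 3 + 2 + 2 = 20.

20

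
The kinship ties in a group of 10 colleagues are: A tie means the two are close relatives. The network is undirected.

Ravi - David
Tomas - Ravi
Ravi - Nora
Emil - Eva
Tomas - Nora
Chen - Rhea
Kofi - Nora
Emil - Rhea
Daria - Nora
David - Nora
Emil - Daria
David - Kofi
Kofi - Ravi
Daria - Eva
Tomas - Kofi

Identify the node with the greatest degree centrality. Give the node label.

Nora

Degrees — Chen:1, Daria:3, David:3, Emil:3, Eva:2, Kofi:4, Nora:5, Ravi:4, Rhea:2, Tomas:3.
The maximum is 5, attained only by Nora.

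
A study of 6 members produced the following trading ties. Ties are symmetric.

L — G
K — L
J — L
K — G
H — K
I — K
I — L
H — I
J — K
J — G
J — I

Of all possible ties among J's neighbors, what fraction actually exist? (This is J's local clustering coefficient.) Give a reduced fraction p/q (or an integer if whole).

J's neighbors: G, I, K, and L (k = 4).
Possible neighbor pairs: C(4,2) = 6. Edges among them: G–K, G–L, I–K, I–L, K–L → e = 5.
Clustering(J) = 5/6.

5/6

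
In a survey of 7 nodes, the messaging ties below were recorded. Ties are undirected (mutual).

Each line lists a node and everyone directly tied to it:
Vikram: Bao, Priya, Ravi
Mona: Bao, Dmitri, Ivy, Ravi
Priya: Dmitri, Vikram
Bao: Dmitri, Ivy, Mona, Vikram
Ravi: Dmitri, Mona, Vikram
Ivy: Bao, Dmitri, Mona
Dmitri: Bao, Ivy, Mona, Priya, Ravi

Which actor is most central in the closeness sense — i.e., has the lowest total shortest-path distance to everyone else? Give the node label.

Dmitri

Farness (sum of distances to all others) for each node — Bao:8, Dmitri:7, Ivy:9, Mona:8, Priya:10, Ravi:9, Vikram:9.
The smallest farness is 7, for Dmitri, so Dmitri has the highest closeness.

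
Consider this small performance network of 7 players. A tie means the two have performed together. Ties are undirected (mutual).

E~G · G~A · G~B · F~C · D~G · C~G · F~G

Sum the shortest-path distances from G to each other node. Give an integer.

6

Distances from G: A:1, B:1, C:1, D:1, E:1, F:1.
Sum = 1 + 1 + 1 + 1 + 1 + 1 = 6.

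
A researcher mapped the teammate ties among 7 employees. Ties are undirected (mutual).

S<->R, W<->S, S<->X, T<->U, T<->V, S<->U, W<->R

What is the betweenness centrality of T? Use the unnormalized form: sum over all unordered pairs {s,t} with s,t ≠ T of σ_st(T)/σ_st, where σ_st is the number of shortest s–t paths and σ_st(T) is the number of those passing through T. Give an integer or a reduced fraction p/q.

5

Pairs whose geodesics pass through T — R–V: 1; X–V: 1; W–V: 1; S–V: 1; U–V: 1.
All other pairs contribute 0.
Summing the contributions gives betweenness(T) = 5.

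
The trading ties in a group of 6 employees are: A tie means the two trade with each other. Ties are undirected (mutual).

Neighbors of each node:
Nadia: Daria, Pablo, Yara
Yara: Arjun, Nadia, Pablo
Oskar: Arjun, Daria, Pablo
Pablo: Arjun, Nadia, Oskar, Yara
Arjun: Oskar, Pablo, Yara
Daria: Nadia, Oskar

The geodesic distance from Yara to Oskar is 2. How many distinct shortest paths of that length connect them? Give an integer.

2

The shortest distance is 2. The length-2 paths are: Yara–Arjun–Oskar; Yara–Pablo–Oskar.
That gives 2 distinct shortest paths.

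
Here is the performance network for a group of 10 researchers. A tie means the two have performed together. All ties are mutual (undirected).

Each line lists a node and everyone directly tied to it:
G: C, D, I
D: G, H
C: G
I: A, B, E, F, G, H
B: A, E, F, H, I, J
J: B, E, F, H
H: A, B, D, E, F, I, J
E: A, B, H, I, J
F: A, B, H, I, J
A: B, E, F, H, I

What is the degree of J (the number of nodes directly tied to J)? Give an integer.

4

J is directly tied to B, E, F, and H. That is 4 neighbors, so the degree of J is 4.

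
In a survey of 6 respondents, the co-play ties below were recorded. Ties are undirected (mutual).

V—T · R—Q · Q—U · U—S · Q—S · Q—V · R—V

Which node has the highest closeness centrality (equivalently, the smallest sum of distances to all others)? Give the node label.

Q

Farness (sum of distances to all others) for each node — Q:6, R:8, S:9, T:11, U:9, V:7.
The smallest farness is 6, for Q, so Q has the highest closeness.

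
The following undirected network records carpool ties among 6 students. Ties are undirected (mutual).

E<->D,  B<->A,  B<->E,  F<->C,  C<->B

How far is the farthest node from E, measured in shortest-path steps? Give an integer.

Distances from E: A:2, B:1, C:2, D:1, F:3.
The largest is 3 (to F), so the eccentricity of E is 3.

3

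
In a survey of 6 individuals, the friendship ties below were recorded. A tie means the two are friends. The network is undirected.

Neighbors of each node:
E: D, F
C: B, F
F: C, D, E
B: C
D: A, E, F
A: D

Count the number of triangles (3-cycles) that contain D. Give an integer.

1

D's neighbors: A, E, and F.
Neighbor pairs that are themselves tied: D–E–F. Each forms one triangle with D, for 1 in total.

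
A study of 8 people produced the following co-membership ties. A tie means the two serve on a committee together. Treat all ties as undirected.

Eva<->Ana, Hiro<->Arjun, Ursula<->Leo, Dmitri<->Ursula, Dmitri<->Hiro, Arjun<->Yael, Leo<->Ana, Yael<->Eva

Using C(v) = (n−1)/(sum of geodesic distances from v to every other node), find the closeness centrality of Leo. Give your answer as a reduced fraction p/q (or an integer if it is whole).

7/16

Distances from Leo: Ana:1, Arjun:4, Dmitri:2, Eva:2, Hiro:3, Ursula:1, Yael:3. Sum = 16.
n = 8, so closeness = 7/16.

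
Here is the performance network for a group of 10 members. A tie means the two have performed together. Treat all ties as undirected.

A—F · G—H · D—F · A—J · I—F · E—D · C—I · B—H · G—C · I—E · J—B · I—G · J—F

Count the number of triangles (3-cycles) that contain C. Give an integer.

C's neighbors: G and I.
Neighbor pairs that are themselves tied: C–G–I. Each forms one triangle with C, for 1 in total.

1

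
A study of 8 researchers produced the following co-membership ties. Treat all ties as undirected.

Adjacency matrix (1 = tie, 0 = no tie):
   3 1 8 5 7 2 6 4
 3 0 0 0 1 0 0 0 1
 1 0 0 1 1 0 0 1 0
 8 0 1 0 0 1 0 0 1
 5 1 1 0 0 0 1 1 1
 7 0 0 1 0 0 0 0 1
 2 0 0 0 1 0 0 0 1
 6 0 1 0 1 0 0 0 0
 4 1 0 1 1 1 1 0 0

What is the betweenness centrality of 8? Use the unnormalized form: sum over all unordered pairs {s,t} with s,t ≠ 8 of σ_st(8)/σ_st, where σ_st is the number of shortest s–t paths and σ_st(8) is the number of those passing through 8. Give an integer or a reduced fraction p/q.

Pairs whose geodesics pass through 8 — 1–7: 1; 1–4: 1/2; 7–6: 1/2.
All other pairs contribute 0.
Summing the contributions gives betweenness(8) = 2.

2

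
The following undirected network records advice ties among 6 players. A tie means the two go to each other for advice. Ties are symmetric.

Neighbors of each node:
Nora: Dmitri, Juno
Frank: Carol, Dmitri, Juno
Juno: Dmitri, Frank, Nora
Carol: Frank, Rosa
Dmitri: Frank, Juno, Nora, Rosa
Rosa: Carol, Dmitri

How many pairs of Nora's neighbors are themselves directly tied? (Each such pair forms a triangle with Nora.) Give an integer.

1

Nora's neighbors: Dmitri and Juno.
Neighbor pairs that are themselves tied: Nora–Dmitri–Juno. Each forms one triangle with Nora, for 1 in total.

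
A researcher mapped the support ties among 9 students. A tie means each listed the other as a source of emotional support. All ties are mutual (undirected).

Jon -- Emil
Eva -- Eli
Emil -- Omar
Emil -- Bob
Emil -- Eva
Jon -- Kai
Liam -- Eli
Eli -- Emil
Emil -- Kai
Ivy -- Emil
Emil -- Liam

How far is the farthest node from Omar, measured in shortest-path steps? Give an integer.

2

Distances from Omar: Bob:2, Eli:2, Emil:1, Eva:2, Ivy:2, Jon:2, Kai:2, Liam:2.
The largest is 2 (to Liam, Jon, Kai, Eli, Bob, Ivy, and Eva), so the eccentricity of Omar is 2.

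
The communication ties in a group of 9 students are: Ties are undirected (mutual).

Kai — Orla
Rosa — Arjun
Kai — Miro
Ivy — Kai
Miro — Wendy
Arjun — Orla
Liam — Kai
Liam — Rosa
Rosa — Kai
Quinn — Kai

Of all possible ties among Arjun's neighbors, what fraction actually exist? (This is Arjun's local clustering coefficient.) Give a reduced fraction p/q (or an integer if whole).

Arjun's neighbors: Orla and Rosa (k = 2).
Possible neighbor pairs: C(2,2) = 1. Edges among them: none → e = 0.
Clustering(Arjun) = 0/1.

0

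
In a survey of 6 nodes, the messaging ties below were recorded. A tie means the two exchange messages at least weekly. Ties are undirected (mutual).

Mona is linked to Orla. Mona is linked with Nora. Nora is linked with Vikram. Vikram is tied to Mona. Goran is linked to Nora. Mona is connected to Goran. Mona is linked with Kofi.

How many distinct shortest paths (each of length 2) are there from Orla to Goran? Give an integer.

1

The shortest distance is 2, and the only length-2 path is Orla–Mona–Goran. So there is exactly 1 shortest path.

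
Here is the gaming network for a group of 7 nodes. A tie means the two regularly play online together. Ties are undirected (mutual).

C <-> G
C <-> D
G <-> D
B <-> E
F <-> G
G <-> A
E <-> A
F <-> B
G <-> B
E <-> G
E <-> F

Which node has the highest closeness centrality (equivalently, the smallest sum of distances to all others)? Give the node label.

Farness (sum of distances to all others) for each node — A:10, B:9, C:10, D:10, E:8, F:9, G:6.
The smallest farness is 6, for G, so G has the highest closeness.

G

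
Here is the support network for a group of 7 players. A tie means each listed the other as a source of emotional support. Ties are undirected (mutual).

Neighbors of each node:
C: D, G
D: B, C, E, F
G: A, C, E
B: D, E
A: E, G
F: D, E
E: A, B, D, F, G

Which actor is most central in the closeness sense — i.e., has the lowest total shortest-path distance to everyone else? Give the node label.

E

Farness (sum of distances to all others) for each node — A:10, B:10, C:10, D:8, E:7, F:10, G:9.
The smallest farness is 7, for E, so E has the highest closeness.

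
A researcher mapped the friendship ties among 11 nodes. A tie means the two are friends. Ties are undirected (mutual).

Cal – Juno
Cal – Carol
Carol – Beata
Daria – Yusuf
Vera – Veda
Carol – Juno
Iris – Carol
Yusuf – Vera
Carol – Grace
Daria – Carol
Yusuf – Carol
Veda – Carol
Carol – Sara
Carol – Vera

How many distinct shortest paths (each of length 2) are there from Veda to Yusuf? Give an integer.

The shortest distance is 2. The length-2 paths are: Veda–Carol–Yusuf; Veda–Vera–Yusuf.
That gives 2 distinct shortest paths.

2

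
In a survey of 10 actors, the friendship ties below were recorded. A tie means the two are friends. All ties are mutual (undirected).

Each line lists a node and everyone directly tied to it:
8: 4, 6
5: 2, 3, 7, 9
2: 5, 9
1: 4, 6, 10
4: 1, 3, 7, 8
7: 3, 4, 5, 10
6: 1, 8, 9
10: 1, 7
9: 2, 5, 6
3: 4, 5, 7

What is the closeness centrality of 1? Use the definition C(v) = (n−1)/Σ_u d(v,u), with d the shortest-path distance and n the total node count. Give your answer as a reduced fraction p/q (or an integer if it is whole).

9/17

Distances from 1: 2:3, 3:2, 4:1, 5:3, 6:1, 7:2, 8:2, 9:2, 10:1. Sum = 17.
n = 10, so closeness = 9/17.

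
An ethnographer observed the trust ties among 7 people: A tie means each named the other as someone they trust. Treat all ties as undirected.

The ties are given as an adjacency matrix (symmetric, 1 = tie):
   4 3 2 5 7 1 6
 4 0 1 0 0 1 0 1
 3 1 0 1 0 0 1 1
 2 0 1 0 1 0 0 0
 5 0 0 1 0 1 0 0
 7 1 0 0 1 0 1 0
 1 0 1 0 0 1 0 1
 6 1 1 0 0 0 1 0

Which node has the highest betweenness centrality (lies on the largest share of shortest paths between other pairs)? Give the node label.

Unnormalized betweenness of each node: 1:4/3, 2:4/3, 3:11/3, 4:4/3, 5:1, 6:1/3, 7:3.
3 has the largest value, 11/3, making it the main broker — the node through which the most shortest paths run.

3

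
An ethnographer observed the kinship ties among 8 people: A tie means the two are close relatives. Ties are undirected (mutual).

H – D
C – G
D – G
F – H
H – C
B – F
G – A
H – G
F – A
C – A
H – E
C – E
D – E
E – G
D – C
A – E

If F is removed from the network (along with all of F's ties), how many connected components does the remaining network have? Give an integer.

2

Without F, the remaining ties split the others into: {A, C, D, E, G, H}; {B}.
That's 2 separate components.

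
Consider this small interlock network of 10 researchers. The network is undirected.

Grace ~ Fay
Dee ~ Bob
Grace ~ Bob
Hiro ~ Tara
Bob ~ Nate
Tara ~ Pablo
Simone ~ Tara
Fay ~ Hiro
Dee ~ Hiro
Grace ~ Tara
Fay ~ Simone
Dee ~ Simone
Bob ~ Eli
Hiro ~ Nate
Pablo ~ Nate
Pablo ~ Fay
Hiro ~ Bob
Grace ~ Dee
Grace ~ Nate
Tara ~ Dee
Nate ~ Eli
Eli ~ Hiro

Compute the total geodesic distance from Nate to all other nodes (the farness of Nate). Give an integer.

Distances from Nate: Bob:1, Dee:2, Eli:1, Fay:2, Grace:1, Hiro:1, Pablo:1, Simone:3, Tara:2.
Sum = 1 + 2 + 1 + 2 + 1 + 1 + 1 + 3 + 2 = 14.

14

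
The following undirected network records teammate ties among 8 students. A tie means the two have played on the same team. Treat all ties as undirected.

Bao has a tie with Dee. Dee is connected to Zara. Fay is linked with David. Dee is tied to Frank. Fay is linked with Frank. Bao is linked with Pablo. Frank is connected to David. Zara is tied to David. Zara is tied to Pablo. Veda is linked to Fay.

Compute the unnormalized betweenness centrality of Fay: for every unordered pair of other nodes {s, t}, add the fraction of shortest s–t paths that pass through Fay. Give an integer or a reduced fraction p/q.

Pairs whose geodesics pass through Fay — Zara–Veda: 1; Pablo–Veda: 1; Bao–Veda: 1; Dee–Veda: 1; Veda–David: 1; Veda–Frank: 1.
All other pairs contribute 0.
Summing the contributions gives betweenness(Fay) = 6.

6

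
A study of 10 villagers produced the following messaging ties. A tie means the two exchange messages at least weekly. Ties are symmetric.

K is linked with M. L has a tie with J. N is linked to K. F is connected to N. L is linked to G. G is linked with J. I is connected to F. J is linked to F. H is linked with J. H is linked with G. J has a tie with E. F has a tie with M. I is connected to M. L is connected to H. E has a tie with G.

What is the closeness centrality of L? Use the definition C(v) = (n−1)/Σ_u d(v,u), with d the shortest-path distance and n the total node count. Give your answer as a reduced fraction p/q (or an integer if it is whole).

9/20

Distances from L: E:2, F:2, G:1, H:1, I:3, J:1, K:4, M:3, N:3. Sum = 20.
n = 10, so closeness = 9/20.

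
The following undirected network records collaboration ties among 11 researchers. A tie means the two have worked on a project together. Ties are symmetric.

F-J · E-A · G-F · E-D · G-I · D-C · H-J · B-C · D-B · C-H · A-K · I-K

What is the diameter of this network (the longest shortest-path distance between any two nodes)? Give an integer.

5

Eccentricity of each node (its greatest distance to any other): A:5, B:5, C:5, D:5, E:5, F:5, G:5, H:5, I:5, J:5, K:5.
The maximum eccentricity is 5, realized for instance by the pair A–J via A – K – I – G – F – J. So the diameter is 5.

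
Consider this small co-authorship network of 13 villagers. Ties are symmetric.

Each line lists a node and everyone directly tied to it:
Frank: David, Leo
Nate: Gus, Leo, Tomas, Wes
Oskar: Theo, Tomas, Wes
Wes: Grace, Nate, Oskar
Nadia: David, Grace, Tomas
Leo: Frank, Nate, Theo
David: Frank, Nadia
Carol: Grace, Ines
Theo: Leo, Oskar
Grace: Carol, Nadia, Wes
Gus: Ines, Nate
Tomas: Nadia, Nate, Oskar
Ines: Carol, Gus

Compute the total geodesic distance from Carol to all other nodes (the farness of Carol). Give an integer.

32

Distances from Carol: David:3, Frank:4, Grace:1, Gus:2, Ines:1, Leo:4, Nadia:2, Nate:3, Oskar:3, Theo:4, Tomas:3, Wes:2.
Sum = 3 + 4 + 1 + 2 + 1 + 4 + 2 + 3 + 3 + 4 + 3 + 2 = 32.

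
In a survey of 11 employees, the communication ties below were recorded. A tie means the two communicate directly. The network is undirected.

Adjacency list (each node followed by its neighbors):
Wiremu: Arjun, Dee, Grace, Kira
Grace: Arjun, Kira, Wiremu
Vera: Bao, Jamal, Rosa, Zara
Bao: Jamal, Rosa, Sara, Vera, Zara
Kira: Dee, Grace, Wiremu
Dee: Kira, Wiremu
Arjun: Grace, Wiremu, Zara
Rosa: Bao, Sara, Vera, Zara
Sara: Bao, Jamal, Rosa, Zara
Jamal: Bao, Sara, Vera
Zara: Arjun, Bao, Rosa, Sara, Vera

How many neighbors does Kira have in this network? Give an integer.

Kira is directly tied to Dee, Grace, and Wiremu. That is 3 neighbors, so the degree of Kira is 3.

3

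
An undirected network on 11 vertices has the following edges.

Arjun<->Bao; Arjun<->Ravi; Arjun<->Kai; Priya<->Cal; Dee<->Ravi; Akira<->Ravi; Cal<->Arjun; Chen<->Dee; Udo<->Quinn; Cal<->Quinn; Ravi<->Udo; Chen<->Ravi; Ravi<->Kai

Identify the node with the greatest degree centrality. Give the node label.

Ravi

Degrees — Akira:1, Arjun:4, Bao:1, Cal:3, Chen:2, Dee:2, Kai:2, Priya:1, Quinn:2, Ravi:6, Udo:2.
The maximum is 6, attained only by Ravi.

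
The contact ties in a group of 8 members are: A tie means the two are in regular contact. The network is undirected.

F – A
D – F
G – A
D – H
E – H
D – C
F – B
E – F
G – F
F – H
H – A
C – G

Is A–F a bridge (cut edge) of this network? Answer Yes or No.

No

Even without that edge, A still reaches F via A – H – F, so the network stays connected. Not a bridge.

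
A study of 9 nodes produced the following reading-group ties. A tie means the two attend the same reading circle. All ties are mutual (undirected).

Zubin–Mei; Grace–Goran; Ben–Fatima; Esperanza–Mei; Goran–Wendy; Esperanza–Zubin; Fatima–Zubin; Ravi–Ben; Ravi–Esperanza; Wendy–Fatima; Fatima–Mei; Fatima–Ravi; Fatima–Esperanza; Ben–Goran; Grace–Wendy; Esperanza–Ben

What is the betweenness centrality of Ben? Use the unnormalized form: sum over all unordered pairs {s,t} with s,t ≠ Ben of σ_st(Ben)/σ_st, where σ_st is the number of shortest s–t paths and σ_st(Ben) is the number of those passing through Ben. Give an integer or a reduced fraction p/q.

Pairs whose geodesics pass through Ben — Grace–Ravi: 1/2; Grace–Esperanza: 1/2; Goran–Mei: 2/3; Goran–Ravi: 1; Goran–Fatima: 1/2; Goran–Esperanza: 1; Goran–Zubin: 2/3.
All other pairs contribute 0.
Summing the contributions gives betweenness(Ben) = 29/6.

29/6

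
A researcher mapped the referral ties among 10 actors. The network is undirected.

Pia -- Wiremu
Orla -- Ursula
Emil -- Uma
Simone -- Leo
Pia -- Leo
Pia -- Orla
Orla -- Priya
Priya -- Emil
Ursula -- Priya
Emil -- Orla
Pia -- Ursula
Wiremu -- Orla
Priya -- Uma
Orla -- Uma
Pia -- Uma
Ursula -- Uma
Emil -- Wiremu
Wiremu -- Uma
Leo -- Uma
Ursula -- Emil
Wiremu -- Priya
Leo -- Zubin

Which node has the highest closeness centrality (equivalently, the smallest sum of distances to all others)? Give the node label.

Farness (sum of distances to all others) for each node — Emil:15, Leo:14, Orla:14, Pia:13, Priya:15, Simone:22, Uma:11, Ursula:15, Wiremu:15, Zubin:22.
The smallest farness is 11, for Uma, so Uma has the highest closeness.

Uma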